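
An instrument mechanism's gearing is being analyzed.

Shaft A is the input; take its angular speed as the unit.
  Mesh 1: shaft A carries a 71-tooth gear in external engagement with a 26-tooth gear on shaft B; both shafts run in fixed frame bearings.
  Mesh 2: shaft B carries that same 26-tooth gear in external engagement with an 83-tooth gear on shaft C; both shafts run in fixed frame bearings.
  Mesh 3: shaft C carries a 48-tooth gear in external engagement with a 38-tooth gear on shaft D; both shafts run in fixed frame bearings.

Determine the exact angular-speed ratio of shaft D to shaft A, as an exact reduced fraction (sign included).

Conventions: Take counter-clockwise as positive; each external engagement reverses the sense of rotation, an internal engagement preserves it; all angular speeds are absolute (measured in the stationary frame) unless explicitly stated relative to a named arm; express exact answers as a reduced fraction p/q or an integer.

-1704/1577

class = fixed-axis compound train [3 meshes; 3 ratios multiply, 3 sense flips]
mesh 1 [71T→26T]: running ratio 71/26, sense −
mesh 2 [26T→83T]: running ratio 71/83, sense +
mesh 3 [48T→38T]: running ratio 1704/1577, sense −
ω_out/ω_in = -1704/1577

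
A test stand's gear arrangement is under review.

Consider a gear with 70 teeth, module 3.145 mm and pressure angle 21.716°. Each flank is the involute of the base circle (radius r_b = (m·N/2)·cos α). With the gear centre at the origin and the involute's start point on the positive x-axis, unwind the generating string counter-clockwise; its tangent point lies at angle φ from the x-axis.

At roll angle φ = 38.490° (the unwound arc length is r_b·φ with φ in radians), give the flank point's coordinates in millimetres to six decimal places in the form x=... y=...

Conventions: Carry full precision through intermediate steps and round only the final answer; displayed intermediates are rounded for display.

recognized (one wheel, involute flank): single-mesh tooth geometry, m = 3.145, N = 70
pitch radius r_p = m·N/2 = 3.145·70/2 = 110.075000
base radius r_b = r_p·cos α = 110.075000·cos 21.716° = 102.262898
roll angle φ = 38.490° = 0.67177723 rad
x = r_b·(cos φ + φ·sin φ) = 122.798944
y = r_b·(sin φ − φ·cos φ) = 9.875192

x=122.798944 y=9.875192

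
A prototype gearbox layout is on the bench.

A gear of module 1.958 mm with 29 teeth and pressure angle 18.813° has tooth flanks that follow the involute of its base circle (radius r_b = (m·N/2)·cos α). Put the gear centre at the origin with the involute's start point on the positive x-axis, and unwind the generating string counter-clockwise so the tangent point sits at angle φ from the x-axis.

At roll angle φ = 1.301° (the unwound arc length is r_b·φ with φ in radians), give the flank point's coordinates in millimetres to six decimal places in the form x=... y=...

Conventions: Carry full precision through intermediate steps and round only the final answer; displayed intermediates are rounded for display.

x=26.881170 y=0.000105

topology: single-mesh involute geometry — m = 1.958, N = 29
pitch radius r_p = m·N/2 = 1.958·29/2 = 28.391000
base radius r_b = r_p·cos α = 28.391000·cos 18.813° = 26.874243
roll angle φ = 1.301° = 0.02270673 rad
x = r_b·(cos φ + φ·sin φ) = 26.881170
y = r_b·(sin φ − φ·cos φ) = 0.000105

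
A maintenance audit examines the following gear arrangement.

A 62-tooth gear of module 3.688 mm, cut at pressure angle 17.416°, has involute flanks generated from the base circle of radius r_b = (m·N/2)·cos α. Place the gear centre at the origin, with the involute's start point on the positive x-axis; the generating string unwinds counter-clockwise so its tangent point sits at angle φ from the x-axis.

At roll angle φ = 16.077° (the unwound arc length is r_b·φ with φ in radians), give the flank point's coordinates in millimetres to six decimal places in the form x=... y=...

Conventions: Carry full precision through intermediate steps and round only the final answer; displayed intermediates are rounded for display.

x=113.297121 y=0.797031

single-mesh involute tooth geometry (62T wheel at module 3.688)
pitch radius r_p = m·N/2 = 3.688·62/2 = 114.328000
base radius r_b = r_p·cos α = 114.328000·cos 17.416° = 109.086837
roll angle φ = 16.077° = 0.28059658 rad
x = r_b·(cos φ + φ·sin φ) = 113.297121
y = r_b·(sin φ − φ·cos φ) = 0.797031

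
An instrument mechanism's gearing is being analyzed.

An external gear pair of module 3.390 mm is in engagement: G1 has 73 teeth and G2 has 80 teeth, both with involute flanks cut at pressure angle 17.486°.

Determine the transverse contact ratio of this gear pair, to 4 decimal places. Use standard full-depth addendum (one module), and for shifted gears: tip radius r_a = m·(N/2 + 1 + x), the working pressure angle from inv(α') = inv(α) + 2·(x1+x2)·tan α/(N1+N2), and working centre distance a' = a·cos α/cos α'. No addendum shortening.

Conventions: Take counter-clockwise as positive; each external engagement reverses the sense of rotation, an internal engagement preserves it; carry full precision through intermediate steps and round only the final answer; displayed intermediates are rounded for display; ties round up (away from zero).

recognized (one external pair, fixed centres): single-mesh tooth geometry, m = 3.390, N1 = 73, N2 = 80
base radii: r_b1 = 118.017255, r_b2 = 129.333978
tip radii: r_a1 = 127.125000, r_a2 = 138.990000
no profile shift: α' = α, a' = a
action lengths: √(r_a1²−r_b1²) = 47.251383, √(r_a2²−r_b2²) = 50.901299
base pitch p_b = π·m·cos α = 10.157867
CR = (47.251383 + 50.901299 − 259.335000·sin 17.48600°)/10.157867 = 1.991519
contact ratio ≈ 1.9915

1.9915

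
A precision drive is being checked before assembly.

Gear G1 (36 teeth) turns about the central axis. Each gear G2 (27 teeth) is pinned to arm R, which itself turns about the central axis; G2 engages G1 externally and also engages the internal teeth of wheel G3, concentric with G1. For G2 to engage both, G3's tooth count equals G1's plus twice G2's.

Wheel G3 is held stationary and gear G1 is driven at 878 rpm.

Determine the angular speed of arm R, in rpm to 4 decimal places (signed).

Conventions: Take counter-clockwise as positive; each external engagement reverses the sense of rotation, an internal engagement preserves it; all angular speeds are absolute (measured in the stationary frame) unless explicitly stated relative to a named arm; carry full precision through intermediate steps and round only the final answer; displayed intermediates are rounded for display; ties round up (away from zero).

+250.8571 rpm

recognized (axles ride arm R): planetary set, 36/27/90 teeth
normalise by the input: solve with ω_sun = 1, then scale by 878 rpm
ring teeth: 36 + 2·27 = 90
36(ω_sun−ω_arm) = −90(ω_ring−ω_arm),  ω_ring = 0, ω_sun = 1
36(1−ω_arm) = −90(0−ω_arm)  ⇒  126·ω_arm = 36  ⇒  ω_arm = 2/7
scale: ω_arm = 2/7 × 878 rpm = +250.8571 rpm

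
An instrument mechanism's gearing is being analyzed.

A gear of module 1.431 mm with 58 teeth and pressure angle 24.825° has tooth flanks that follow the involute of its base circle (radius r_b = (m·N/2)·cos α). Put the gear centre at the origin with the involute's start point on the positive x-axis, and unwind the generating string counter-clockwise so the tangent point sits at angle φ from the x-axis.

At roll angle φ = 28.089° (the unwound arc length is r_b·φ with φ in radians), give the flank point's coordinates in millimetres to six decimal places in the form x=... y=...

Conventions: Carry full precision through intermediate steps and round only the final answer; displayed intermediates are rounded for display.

x=41.922042 y=1.444026

recognized (one wheel, involute flank): single-mesh tooth geometry, m = 1.431, N = 58
pitch radius r_p = m·N/2 = 1.431·58/2 = 41.499000
base radius r_b = r_p·cos α = 41.499000·cos 24.825° = 37.664259
roll angle φ = 28.089° = 0.49024553 rad
x = r_b·(cos φ + φ·sin φ) = 41.922042
y = r_b·(sin φ − φ·cos φ) = 1.444026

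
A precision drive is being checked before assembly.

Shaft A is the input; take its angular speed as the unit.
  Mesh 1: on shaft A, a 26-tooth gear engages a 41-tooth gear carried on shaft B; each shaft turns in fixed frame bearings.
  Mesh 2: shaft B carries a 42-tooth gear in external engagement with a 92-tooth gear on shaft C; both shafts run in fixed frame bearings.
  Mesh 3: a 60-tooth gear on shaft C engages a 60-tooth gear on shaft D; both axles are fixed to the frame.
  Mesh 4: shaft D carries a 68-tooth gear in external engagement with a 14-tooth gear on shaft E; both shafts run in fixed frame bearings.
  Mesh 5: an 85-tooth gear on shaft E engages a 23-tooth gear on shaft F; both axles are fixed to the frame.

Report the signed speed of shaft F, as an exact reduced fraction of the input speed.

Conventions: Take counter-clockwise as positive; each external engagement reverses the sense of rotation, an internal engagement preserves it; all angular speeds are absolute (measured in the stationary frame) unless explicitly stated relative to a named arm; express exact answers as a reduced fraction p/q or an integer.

-112710/21689

5-mesh fixed-axis compound train (all bearings frame-fixed)
mesh 1 [26T→41T]: |ω|/ω_in = 1×26/41 = 26/41, sense flips to −
mesh 2 [42T→92T]: |ω|/ω_in = (26/41)×42/92 = 273/943, sense flips to +
mesh 3 [60T→60T]: |ω|/ω_in = (273/943)×60/60 = 273/943, sense flips to −
mesh 4 [68T→14T]: |ω|/ω_in = (273/943)×68/14 = 1326/943, sense flips to +
mesh 5 [85T→23T]: |ω|/ω_in = (1326/943)×85/23 = 112710/21689, sense flips to −
signed output speed (× input speed) = -112710/21689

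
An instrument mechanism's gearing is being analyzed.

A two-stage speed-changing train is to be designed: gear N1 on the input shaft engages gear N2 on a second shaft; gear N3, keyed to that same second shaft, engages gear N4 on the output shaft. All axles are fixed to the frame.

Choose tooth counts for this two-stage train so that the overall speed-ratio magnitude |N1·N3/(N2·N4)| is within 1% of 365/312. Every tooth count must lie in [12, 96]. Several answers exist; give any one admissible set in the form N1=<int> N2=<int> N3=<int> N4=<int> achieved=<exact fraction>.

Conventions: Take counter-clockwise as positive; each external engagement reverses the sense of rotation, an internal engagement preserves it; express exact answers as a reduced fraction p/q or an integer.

2-stage fixed-axis compound train for ratio 365/312
target = 365/312 in lowest terms: an exact hit needs N1·N3 = k·365 and N2·N4 = k·312 for one integer k, every count in [12, 96]; additionally prefer no 1:1 stage (N1 ≠ N2, N3 ≠ N4)
k = 1…2: no 1:1-free in-range split of k·365 and k·312 into factor pairs; take k = 3
k = 3: N1·N3 = 1095 = 15·73, N2·N4 = 936 = 12·78
achieved = 15·73/(12·78) = 365/312; |achieved − target| = 0 ≤ 73/6240 ✓

N1=15 N2=12 N3=73 N4=78 achieved=365/312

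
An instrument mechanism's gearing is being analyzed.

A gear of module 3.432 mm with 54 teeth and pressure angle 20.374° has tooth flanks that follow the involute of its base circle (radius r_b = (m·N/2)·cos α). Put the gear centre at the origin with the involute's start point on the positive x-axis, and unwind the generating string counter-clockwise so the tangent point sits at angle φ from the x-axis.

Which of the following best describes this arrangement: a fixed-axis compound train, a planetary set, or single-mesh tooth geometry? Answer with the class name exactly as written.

single-mesh tooth geometry

single-mesh involute tooth geometry (54T wheel at module 3.432)
classification: single-mesh tooth geometry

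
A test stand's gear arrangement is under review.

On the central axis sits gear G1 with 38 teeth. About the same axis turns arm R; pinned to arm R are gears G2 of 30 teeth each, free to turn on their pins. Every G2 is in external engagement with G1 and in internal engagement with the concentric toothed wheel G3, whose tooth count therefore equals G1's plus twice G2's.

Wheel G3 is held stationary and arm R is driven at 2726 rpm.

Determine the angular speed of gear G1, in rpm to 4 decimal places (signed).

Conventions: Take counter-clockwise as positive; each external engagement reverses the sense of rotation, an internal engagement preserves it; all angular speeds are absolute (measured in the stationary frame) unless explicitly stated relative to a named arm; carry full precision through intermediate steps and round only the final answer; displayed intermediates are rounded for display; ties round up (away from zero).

topology: planetary set — G1 38T / G2 30T / G3 98T, arm = carrier (Willis)
normalise by the input: solve with ω_arm = 1, then scale by 2726 rpm
ring teeth: 38 + 2·30 = 98
38(ω_sun−ω_arm) = −98(ω_ring−ω_arm),  ω_ring = 0, ω_arm = 1
ω_sun = 1 − (98/38)(0−1) = 68/19
scale: ω_sun = 68/19 × 2726 rpm = +9756.2105 rpm

+9756.2105 rpm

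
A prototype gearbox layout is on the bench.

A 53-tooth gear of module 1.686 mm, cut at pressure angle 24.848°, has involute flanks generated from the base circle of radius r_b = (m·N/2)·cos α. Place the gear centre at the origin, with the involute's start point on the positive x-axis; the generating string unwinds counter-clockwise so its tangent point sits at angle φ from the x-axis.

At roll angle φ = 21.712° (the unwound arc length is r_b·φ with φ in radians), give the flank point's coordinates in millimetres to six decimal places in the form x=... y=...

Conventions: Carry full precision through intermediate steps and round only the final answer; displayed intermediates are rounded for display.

class = single-mesh tooth geometry [base-circle involute, m = 1.686, 53T]
pitch radius r_p = m·N/2 = 1.686·53/2 = 44.679000
base radius r_b = r_p·cos α = 44.679000·cos 24.848° = 40.542876
roll angle φ = 21.712° = 0.37894589 rad
x = r_b·(cos φ + φ·sin φ) = 43.350180
y = r_b·(sin φ − φ·cos φ) = 0.724896

x=43.350180 y=0.724896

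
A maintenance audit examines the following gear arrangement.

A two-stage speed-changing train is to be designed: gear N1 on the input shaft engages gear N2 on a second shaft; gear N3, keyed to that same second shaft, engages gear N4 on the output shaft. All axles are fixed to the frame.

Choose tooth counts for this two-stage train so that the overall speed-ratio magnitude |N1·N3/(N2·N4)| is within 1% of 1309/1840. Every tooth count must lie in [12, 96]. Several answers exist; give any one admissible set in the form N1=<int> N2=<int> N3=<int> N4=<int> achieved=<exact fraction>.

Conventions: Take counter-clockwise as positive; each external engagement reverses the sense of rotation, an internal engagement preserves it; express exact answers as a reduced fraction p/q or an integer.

N1=17 N2=20 N3=77 N4=92 achieved=1309/1840

topology: fixed-axis compound train — 2 stages, target 1309/1840
target = 1309/1840 in lowest terms: an exact hit needs N1·N3 = k·1309 and N2·N4 = k·1840 for one integer k, every count in [12, 96]; additionally prefer no 1:1 stage (N1 ≠ N2, N3 ≠ N4)
k = 1: N1·N3 = 1309 = 17·77, N2·N4 = 1840 = 20·92
achieved = 17·77/(20·92) = 1309/1840; |achieved − target| = 0 ≤ 1309/184000 ✓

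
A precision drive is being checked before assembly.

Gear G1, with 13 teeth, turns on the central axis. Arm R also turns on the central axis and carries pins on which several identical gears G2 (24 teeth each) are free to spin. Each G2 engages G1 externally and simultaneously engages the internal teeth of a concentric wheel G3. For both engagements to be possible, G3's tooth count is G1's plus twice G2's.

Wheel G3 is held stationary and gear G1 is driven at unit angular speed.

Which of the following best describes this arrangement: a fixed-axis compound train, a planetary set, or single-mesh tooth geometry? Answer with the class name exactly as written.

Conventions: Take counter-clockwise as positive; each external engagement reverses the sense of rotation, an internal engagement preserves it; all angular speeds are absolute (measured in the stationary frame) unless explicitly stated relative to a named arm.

planetary set

class = planetary set [G3 = 13+2·24 = 61; Willis about the carrier]
classification: planetary set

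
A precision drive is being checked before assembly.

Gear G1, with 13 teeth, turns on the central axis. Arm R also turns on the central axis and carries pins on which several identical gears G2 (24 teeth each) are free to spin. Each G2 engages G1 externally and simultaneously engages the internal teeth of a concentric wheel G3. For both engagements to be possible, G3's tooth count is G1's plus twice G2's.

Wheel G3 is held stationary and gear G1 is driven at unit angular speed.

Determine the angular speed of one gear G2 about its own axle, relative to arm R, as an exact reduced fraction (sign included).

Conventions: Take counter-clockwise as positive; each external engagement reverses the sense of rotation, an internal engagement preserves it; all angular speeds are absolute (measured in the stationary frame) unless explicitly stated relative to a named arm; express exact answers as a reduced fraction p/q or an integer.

topology: planetary set — G1 13T / G2 24T / G3 61T, arm = carrier (Willis)
ring teeth: 13 + 2·24 = 61
13(ω_sun−ω_arm) = −61(ω_ring−ω_arm),  ω_ring = 0, ω_sun = 1
13(1−ω_arm) = −61(0−ω_arm)  ⇒  74·ω_arm = 13  ⇒  ω_arm = 13/74
sun–planet mesh: 13·(1−13/74) = −24·(ω_p−ω_arm)  ⇒  ω_p−ω_arm = -793/1776
exact speed ratio = -793/1776

-793/1776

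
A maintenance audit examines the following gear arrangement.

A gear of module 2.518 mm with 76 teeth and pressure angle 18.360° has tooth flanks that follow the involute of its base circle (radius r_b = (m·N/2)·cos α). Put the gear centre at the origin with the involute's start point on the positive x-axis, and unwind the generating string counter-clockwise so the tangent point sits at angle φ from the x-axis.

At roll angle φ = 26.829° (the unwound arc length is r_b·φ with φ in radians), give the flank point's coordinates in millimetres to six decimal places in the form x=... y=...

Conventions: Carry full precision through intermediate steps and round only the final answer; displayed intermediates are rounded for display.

x=100.230148 y=3.040335

class = single-mesh tooth geometry [base-circle involute, m = 2.518, 76T]
pitch radius r_p = m·N/2 = 2.518·76/2 = 95.684000
base radius r_b = r_p·cos α = 95.684000·cos 18.360° = 90.813316
roll angle φ = 26.829° = 0.46825439 rad
x = r_b·(cos φ + φ·sin φ) = 100.230148
y = r_b·(sin φ − φ·cos φ) = 3.040335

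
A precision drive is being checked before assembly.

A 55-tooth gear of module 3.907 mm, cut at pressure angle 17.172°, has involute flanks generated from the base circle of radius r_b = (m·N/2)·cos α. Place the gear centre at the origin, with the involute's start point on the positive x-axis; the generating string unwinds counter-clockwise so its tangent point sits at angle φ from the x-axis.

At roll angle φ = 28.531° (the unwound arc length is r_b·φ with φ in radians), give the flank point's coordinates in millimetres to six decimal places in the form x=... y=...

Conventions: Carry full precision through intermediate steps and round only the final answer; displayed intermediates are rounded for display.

x=114.601972 y=4.121223

topology: single-mesh involute geometry — m = 3.907, N = 55
pitch radius r_p = m·N/2 = 3.907·55/2 = 107.442500
base radius r_b = r_p·cos α = 107.442500·cos 17.172° = 102.653010
roll angle φ = 28.531° = 0.49795989 rad
x = r_b·(cos φ + φ·sin φ) = 114.601972
y = r_b·(sin φ − φ·cos φ) = 4.121223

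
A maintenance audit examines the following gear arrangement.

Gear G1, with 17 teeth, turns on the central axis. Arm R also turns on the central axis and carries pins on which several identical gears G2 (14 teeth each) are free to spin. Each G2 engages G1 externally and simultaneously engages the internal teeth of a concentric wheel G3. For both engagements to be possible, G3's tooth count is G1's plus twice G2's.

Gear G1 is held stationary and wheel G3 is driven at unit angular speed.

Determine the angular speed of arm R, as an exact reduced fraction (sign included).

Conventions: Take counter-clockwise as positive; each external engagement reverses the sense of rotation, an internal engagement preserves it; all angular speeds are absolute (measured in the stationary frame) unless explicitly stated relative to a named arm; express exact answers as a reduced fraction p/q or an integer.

planetary set (17T centre, 14T on arm, 45T internal) — Willis relation
ring teeth: 17 + 2·14 = 45
17(ω_sun−ω_arm) = −45(ω_ring−ω_arm),  ω_sun = 0, ω_ring = 1
17(0−ω_arm) = −45(1−ω_arm)  ⇒  62·ω_arm = 45  ⇒  ω_arm = 45/62
exact speed ratio = 45/62

45/62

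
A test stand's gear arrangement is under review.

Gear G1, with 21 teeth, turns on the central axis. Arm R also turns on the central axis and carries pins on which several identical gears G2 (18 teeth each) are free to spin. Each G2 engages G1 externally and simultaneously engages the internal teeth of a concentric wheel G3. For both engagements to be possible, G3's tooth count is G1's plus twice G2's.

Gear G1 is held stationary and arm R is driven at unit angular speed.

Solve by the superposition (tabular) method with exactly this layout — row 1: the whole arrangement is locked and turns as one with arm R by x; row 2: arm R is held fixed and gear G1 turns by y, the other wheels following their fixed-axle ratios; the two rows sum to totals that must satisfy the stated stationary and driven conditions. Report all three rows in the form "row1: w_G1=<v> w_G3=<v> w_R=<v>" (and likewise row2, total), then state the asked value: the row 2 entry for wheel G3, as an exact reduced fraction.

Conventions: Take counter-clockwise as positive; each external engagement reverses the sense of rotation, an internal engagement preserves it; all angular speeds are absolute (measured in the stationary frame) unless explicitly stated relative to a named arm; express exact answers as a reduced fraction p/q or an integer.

row1: w_G1=1 w_G3=1 w_R=1
row2: w_G1=-1 w_G3=7/19 w_R=0
total: w_G1=0 w_G3=26/19 w_R=1
asked value: 7/19

recognized (axles ride arm R): planetary set, 21/18/57 teeth
row 1: whole set turns with the arm by x
row 2 (arm held, sun turns y): ω_ring = −(21/57)·y, ω_arm = 0
boundary: total ω_sun = x + y = 0 and total ω_arm = x = 1  ⇒  y = -1, x = 1
row 2 ring = −(21/57)·(-1) = 7/19
totals (row 1 + row 2): sun 1 + (-1) = 0, ring 1 + 7/19 = 26/19, arm 1 + 0 = 1
asked cell (row2, ring) = 7/19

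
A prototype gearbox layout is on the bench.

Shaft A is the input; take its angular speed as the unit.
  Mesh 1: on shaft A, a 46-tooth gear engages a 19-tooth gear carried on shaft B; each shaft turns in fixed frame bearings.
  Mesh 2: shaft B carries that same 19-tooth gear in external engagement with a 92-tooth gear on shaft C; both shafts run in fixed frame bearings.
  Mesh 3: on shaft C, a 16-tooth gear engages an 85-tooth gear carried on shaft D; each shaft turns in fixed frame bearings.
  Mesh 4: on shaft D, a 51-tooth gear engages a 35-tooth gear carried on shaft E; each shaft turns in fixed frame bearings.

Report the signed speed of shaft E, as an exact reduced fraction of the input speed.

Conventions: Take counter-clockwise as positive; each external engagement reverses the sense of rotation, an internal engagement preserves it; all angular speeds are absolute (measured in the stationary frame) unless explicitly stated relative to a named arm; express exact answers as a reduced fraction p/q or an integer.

24/175

4-mesh fixed-axis compound train (all bearings frame-fixed)
mesh 1 [46T→19T]: |ω|/ω_in = 1×46/19 = 46/19, sense flips to −
mesh 2 [19T→92T]: |ω|/ω_in = (46/19)×19/92 = 1/2, sense flips to +
mesh 3 [16T→85T]: |ω|/ω_in = (1/2)×16/85 = 8/85, sense flips to −
mesh 4 [51T→35T]: |ω|/ω_in = (8/85)×51/35 = 24/175, sense flips to +
signed output speed (× input speed) = 24/175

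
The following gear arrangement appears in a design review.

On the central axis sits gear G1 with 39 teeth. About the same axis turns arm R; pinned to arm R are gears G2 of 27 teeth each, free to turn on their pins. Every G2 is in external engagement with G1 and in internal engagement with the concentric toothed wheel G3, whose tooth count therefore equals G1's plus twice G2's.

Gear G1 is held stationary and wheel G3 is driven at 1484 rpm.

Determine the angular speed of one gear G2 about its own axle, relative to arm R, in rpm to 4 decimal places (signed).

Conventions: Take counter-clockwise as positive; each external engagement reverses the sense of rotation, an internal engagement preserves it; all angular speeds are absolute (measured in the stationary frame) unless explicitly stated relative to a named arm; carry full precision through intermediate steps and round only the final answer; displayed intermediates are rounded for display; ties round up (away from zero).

class = planetary set [G3 = 39+2·27 = 93; Willis about the carrier]
normalise by the input: solve with ω_ring = 1, then scale by 1484 rpm
ring teeth: 39 + 2·27 = 93
39(ω_sun−ω_arm) = −93(ω_ring−ω_arm),  ω_sun = 0, ω_ring = 1
39(0−ω_arm) = −93(1−ω_arm)  ⇒  132·ω_arm = 93  ⇒  ω_arm = 31/44
sun–planet mesh: 39·(0−31/44) = −27·(ω_p−ω_arm)  ⇒  ω_p−ω_arm = 403/396
scale: ω_p−ω_arm = 403/396 × 1484 rpm = +1510.2323 rpm

+1510.2323 rpm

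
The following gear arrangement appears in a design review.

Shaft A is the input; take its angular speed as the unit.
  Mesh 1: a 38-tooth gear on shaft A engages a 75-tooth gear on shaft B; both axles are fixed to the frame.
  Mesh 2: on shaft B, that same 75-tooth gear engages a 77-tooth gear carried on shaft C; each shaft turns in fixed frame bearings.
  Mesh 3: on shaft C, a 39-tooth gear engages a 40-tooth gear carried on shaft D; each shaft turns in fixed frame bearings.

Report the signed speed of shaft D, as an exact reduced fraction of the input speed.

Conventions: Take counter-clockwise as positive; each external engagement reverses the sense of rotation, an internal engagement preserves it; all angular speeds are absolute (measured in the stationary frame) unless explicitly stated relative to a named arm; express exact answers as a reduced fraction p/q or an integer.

-741/1540

3-mesh fixed-axis compound train (all bearings frame-fixed)
mesh 1 [38T→75T]: |ω|/ω_in = 1×38/75 = 38/75, sense flips to −
mesh 2 [75T→77T]: |ω|/ω_in = (38/75)×75/77 = 38/77, sense flips to +
mesh 3 [39T→40T]: |ω|/ω_in = (38/77)×39/40 = 741/1540, sense flips to −
signed output speed (× input speed) = -741/1540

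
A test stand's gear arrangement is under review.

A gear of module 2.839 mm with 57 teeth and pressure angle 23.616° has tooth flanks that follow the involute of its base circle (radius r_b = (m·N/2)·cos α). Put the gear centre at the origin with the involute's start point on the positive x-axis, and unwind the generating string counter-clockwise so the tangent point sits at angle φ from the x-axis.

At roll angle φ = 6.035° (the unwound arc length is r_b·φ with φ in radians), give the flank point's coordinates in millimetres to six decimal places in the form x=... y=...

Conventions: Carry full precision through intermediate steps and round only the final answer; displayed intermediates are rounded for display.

topology: single-mesh involute geometry — m = 2.839, N = 57
pitch radius r_p = m·N/2 = 2.839·57/2 = 80.911500
base radius r_b = r_p·cos α = 80.911500·cos 23.616° = 74.135234
roll angle φ = 6.035° = 0.10533062 rad
x = r_b·(cos φ + φ·sin φ) = 74.545343
y = r_b·(sin φ − φ·cos φ) = 0.028846

x=74.545343 y=0.028846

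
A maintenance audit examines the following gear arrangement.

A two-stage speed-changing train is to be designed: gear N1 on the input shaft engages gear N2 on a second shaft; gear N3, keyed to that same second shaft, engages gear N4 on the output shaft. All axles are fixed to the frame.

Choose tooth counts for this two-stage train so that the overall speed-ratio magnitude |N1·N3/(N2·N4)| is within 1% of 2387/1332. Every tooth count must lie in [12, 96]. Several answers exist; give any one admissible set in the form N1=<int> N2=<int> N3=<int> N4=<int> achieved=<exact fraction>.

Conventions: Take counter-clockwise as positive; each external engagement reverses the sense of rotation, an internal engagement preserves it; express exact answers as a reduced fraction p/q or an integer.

2-stage fixed-axis compound train for ratio 2387/1332
target = 2387/1332 in lowest terms: an exact hit needs N1·N3 = k·2387 and N2·N4 = k·1332 for one integer k, every count in [12, 96]; additionally prefer no 1:1 stage (N1 ≠ N2, N3 ≠ N4)
k = 1: N1·N3 = 2387 = 31·77, N2·N4 = 1332 = 18·74
achieved = 31·77/(18·74) = 2387/1332; |achieved − target| = 0 ≤ 2387/133200 ✓

N1=31 N2=18 N3=77 N4=74 achieved=2387/1332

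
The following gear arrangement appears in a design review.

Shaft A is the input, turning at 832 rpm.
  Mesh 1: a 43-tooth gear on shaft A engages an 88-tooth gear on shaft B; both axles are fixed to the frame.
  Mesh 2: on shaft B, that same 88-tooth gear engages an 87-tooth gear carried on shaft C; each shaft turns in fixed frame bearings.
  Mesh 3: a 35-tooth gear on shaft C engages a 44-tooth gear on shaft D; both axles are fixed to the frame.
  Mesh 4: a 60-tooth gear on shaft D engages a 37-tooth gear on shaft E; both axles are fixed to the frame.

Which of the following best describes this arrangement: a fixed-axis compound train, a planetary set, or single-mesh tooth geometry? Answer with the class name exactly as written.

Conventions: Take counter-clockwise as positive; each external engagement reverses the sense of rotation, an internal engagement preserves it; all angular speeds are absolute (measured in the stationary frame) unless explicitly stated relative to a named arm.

fixed-axis compound train

topology: fixed-axis compound train — 4 meshes, A→E
classification: fixed-axis compound train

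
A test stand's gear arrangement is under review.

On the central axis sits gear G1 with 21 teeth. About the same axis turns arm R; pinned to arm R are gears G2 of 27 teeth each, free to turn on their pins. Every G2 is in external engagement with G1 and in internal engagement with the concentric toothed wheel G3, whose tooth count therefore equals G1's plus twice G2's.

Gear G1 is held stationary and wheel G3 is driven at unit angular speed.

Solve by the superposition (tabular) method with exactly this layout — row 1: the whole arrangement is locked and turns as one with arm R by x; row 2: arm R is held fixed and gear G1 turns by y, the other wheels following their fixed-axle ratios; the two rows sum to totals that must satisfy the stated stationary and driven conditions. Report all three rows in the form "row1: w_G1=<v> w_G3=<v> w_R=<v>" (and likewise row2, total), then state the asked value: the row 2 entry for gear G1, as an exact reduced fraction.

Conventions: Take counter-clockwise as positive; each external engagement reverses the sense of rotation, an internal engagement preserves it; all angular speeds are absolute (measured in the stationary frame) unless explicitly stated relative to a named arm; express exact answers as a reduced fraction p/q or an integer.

recognized (axles ride arm R): planetary set, 21/27/75 teeth
row 1 — lock + rotate with arm: ω_sun = ω_ring = ω_arm = x
row 2: sun turns y, ring = −(21/75)·y, arm 0
boundary: total ω_sun = x + y = 0 and total ω_ring = x − (21/75)·y = 1  ⇒  y = -25/32, x = 25/32
row 2 ring = −(21/75)·(-25/32) = 7/32
totals (row 1 + row 2): sun 25/32 + (-25/32) = 0, ring 25/32 + 7/32 = 1, arm 25/32 + 0 = 25/32
asked cell (row2, sun) = -25/32

row1: w_G1=25/32 w_G3=25/32 w_R=25/32
row2: w_G1=-25/32 w_G3=7/32 w_R=0
total: w_G1=0 w_G3=1 w_R=25/32
asked value: -25/32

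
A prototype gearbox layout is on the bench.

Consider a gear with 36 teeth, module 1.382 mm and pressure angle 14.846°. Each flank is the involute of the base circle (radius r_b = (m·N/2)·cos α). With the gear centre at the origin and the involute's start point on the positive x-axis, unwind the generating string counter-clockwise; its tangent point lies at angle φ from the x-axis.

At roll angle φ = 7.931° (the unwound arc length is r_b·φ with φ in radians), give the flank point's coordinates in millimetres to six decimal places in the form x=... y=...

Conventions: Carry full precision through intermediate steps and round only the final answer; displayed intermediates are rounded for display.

class = single-mesh tooth geometry [base-circle involute, m = 1.382, 36T]
pitch radius r_p = m·N/2 = 1.382·36/2 = 24.876000
base radius r_b = r_p·cos α = 24.876000·cos 14.846° = 24.045589
roll angle φ = 7.931° = 0.13842206 rad
x = r_b·(cos φ + φ·sin φ) = 24.274852
y = r_b·(sin φ − φ·cos φ) = 0.021218

x=24.274852 y=0.021218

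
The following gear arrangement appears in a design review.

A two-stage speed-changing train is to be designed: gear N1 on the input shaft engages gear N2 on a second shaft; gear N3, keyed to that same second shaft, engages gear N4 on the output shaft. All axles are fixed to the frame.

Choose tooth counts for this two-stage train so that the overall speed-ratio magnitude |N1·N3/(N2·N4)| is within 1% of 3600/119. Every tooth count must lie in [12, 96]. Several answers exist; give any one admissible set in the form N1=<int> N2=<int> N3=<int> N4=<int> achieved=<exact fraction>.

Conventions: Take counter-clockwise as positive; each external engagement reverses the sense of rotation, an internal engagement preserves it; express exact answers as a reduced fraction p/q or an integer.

N1=75 N2=14 N3=96 N4=17 achieved=3600/119

topology: fixed-axis compound train — 2 stages, target 3600/119
target = 3600/119 in lowest terms: an exact hit needs N1·N3 = k·3600 and N2·N4 = k·119 for one integer k, every count in [12, 96]; additionally prefer no 1:1 stage (N1 ≠ N2, N3 ≠ N4)
k = 1: no 1:1-free in-range split of k·3600 and k·119 into factor pairs; take k = 2
k = 2: N1·N3 = 7200 = 75·96, N2·N4 = 238 = 14·17
achieved = 75·96/(14·17) = 3600/119; |achieved − target| = 0 ≤ 36/119 ✓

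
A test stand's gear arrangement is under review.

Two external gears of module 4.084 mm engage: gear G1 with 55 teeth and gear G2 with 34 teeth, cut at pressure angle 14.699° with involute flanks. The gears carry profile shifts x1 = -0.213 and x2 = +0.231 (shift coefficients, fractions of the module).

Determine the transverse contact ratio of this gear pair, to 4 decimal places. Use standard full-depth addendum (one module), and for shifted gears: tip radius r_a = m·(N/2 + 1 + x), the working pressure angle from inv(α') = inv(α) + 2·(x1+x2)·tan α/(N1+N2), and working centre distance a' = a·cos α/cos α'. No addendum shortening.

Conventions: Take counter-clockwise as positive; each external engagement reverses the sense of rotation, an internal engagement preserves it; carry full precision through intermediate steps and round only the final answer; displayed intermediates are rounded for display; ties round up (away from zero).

2.0183

single-mesh involute tooth geometry (55T engaging 34T at module 4.084)
base radii: r_b1 = 108.634339, r_b2 = 67.155773
tip radii: r_a1 = 115.524108, r_a2 = 74.455404
inv(α') = inv(14.699°) + 2·(-0.213+0.231)·tan α/(55+34) = 0.00588660  ⇒  α' = 14.78680°
a' = a·cos α / cos α' = 181.7380·cos 14.699°/cos 14.78680° = 181.811298
action lengths: √(r_a1²−r_b1²) = 39.298855, √(r_a2²−r_b2²) = 32.151350
base pitch p_b = π·m·cos α = 12.410358
CR = (39.298855 + 32.151350 − 181.811298·sin 14.78680°)/12.410358 = 2.018297
contact ratio ≈ 2.0183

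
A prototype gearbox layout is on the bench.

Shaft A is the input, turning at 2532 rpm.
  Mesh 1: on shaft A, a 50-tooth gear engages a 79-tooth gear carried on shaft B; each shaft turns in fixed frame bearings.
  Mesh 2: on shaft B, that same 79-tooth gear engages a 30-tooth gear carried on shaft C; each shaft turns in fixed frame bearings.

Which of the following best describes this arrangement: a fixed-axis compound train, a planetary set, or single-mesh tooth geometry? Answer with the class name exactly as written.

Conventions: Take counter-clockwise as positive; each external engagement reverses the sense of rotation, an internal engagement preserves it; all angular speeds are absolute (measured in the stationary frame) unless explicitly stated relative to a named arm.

fixed-axis compound train

class = fixed-axis compound train [2 meshes; 2 ratios multiply, 2 sense flips]
classification: fixed-axis compound train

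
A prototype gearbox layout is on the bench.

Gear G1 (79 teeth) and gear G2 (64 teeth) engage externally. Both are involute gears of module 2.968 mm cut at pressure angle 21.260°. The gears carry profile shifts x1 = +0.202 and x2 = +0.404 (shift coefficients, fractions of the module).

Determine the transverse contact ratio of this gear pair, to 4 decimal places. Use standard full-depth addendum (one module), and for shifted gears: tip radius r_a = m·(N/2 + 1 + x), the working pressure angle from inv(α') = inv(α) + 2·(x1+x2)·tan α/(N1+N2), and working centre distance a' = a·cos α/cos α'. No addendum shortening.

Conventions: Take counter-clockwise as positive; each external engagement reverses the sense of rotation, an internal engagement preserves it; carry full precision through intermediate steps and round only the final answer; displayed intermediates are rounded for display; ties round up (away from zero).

1.6741

class = single-mesh tooth geometry [involute pair 79T × 64T, m = 2.968]
base radii: r_b1 = 109.257457, r_b2 = 88.512370
tip radii: r_a1 = 120.803536, r_a2 = 99.143072
inv(α') = inv(21.260°) + 2·(+0.202+0.404)·tan α/(79+64) = 0.02132033  ⇒  α' = 22.43496°
a' = a·cos α / cos α' = 212.2120·cos 21.260°/cos 22.43496° = 213.964043
action lengths: √(r_a1²−r_b1²) = 51.539329, √(r_a2²−r_b2²) = 44.664405
base pitch p_b = π·m·cos α = 8.689682
CR = (51.539329 + 44.664405 − 213.964043·sin 22.43496°)/8.689682 = 1.674135
contact ratio ≈ 1.6741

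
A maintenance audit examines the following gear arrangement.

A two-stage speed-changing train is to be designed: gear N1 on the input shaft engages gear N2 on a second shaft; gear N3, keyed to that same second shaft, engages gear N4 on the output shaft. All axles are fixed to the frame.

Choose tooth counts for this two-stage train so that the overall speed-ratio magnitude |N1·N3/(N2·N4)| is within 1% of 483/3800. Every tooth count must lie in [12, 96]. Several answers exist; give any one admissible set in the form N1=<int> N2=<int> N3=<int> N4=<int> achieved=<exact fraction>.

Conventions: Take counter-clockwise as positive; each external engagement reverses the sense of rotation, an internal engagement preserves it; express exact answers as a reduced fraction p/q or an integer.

N1=21 N2=40 N3=23 N4=95 achieved=483/3800

topology: fixed-axis compound train — 2 stages, target 483/3800
target = 483/3800 in lowest terms: an exact hit needs N1·N3 = k·483 and N2·N4 = k·3800 for one integer k, every count in [12, 96]; additionally prefer no 1:1 stage (N1 ≠ N2, N3 ≠ N4)
k = 1: N1·N3 = 483 = 21·23, N2·N4 = 3800 = 40·95
achieved = 21·23/(40·95) = 483/3800; |achieved − target| = 0 ≤ 483/380000 ✓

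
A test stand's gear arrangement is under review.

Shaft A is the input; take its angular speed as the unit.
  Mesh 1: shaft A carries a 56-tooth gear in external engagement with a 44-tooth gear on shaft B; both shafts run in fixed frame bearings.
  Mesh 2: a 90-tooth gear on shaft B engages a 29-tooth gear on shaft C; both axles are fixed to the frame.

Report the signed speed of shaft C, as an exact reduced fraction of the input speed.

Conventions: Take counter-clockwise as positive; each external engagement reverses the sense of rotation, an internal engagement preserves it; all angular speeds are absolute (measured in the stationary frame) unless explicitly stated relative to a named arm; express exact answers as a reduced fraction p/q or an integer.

1260/319

2-mesh fixed-axis compound train (all bearings frame-fixed)
mesh 1 [56T→44T]: |ω|/ω_in = 1×56/44 = 14/11, sense flips to −
mesh 2 [90T→29T]: |ω|/ω_in = (14/11)×90/29 = 1260/319, sense flips to +
signed output speed (× input speed) = 1260/319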